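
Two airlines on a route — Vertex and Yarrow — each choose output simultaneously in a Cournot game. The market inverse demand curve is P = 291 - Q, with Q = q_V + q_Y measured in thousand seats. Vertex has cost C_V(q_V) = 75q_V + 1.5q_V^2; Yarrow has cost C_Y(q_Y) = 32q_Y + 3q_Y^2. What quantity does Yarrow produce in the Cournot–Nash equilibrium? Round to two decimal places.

Vertex's profit: π_V = (291 - Q)q_V - (75q_V + (3/2)q_V²). Setting ∂π_V/∂q_V = 0: 216 - 5q_V - (q_Y) = 0.
Yarrow's first-order condition: 259 - 8q_Y - (q_V) = 0.
So q_V = (216 - q_Y)/5 and q_Y = (259 - q_V)/8.
Substituting one into the other gives q_V = 113/3 and q_Y = 83/3.

27.67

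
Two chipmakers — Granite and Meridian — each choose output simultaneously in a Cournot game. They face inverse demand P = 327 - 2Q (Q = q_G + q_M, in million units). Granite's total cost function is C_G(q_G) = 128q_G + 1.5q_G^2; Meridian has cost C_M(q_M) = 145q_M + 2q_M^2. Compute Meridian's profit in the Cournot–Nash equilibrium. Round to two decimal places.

1135.17

Granite's profit: π_G = (327 - 2Q)q_G - (128q_G + (3/2)q_G²). Setting ∂π_G/∂q_G = 0: 199 - 7q_G - 2(q_M) = 0.
Meridian's first-order condition: 182 - 8q_M - 2(q_G) = 0.
Rearranging gives the reaction functions q_G = (199 - 2q_M)/7 and q_M = (182 - 2q_G)/8.
Solving the pair: q_G = 307/13, q_M = 219/13.
Price P = 327 - 2·(526/13) = 246.0769.
Meridian's profit: 246.0769·(219/13) - 145·(219/13) - 2(219/13)² = 1135.1716.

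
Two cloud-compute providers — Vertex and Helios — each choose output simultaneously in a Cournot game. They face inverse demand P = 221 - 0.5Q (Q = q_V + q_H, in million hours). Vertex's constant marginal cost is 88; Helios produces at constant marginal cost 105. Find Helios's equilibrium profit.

Vertex's profit: π_V = (221 - 0.5Q)q_V - (88q_V). Setting ∂π_V/∂q_V = 0: 133 - q_V - (1/2)(q_H) = 0.
Helios's profit: π_H = (221 - 0.5Q)q_H - (105q_H). Setting ∂π_H/∂q_H = 0: 116 - q_H - (1/2)(q_V) = 0.
So q_V = (133 - (1/2)q_H) and q_H = (116 - (1/2)q_V).
Solving the pair: q_V = 100, q_H = 66.
Price P = 221 - (1/2)·166 = 138.
Helios's profit: (138 - 105)·66 = 2178.

2178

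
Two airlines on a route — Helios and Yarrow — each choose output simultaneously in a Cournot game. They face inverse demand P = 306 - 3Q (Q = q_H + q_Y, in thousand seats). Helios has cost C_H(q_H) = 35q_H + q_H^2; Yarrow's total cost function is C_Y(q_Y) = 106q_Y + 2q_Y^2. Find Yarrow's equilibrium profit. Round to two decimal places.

Helios's profit: π_H = (306 - 3Q)q_H - (35q_H + q_H²). Setting ∂π_H/∂q_H = 0: 271 - 8q_H - 3(q_Y) = 0.
Yarrow's first-order condition: 200 - 10q_Y - 3(q_H) = 0.
So q_H = (271 - 3q_Y)/8 and q_Y = (200 - 3q_H)/10.
Solving the pair: q_H = 29.7183, q_Y = 787/71.
Price P = 306 - 3·40.8028 = 183.5915.
Yarrow's profit: 183.5915·(787/71) - 106·(787/71) - 2(787/71)² = 614.3315.

614.33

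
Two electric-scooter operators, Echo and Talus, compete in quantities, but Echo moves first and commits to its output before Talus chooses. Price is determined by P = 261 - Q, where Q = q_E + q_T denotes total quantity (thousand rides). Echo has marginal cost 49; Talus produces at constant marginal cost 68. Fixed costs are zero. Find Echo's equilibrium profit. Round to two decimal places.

6670.13

Solve by backward induction. Given q_E, the follower Talus maximises π_T = (261 - q_E - q_T)q_T - 68q_T.
∂π_T/∂q_T = 193 - q_E - 2q_T = 0 gives the reaction function q_T = (193 - q_E)/2.
The leader anticipates this reaction. Substituting into P = 261 - Q gives P = 329/2 - (1/2)q_E, so π_E = (329/2 - (1/2)q_E)q_E - 49q_E.
Leader FOC: 231/2 - q_E = 0, so q_E = 231/2.
Then q_T = (193 - 231/2)/2 = 155/4.
Price P = 261 - 617/4 = 427/4.
Echo's profit: (427/4 - 49)·(231/2) = 6670.1250.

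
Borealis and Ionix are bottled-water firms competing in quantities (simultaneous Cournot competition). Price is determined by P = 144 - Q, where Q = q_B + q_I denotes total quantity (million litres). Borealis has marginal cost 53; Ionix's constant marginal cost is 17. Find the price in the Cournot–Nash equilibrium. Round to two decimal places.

Borealis's profit: π_B = (144 - Q)q_B - (53q_B). Setting ∂π_B/∂q_B = 0: 91 - 2q_B - (q_I) = 0.
Ionix's profit: π_I = (144 - Q)q_I - (17q_I). Setting ∂π_I/∂q_I = 0: 127 - 2q_I - (q_B) = 0.
Best responses: q_B = (91 - q_I)/2, q_I = (127 - q_B)/2.
Substituting one into the other gives q_B = 55/3 and q_I = 163/3.
Total output Q = 218/3, so price P = 144 - 218/3 = 214/3.

71.33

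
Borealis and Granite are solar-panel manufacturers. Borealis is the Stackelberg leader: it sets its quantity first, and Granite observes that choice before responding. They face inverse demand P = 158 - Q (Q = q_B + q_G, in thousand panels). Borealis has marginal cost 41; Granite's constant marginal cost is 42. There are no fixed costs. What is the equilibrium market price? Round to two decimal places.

70.50

The follower Granite best-responds to any q_B: π_G = (158 - Q)q_G - 42q_G.
∂π_G/∂q_G = 116 - q_B - 2q_G = 0 gives the reaction function q_G = (116 - q_B)/2.
The leader anticipates this reaction. Substituting into P = 158 - Q gives P = 100 - (1/2)q_B, so π_B = (100 - (1/2)q_B)q_B - 41q_B.
The leader's first-order condition 59 - q_B = 0 yields q_B = 59.
Then q_G = (116 - 59)/2 = 57/2.
Total output Q = 175/2, so price P = 158 - 175/2 = 141/2.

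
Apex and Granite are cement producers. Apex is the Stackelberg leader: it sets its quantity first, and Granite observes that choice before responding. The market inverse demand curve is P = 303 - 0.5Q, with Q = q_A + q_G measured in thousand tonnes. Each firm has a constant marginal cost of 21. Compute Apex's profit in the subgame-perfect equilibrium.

The follower Granite best-responds to any q_A: π_G = (303 - 0.5Q)q_G - 21q_G.
Follower FOC: 282 - (1/2)q_A - q_G = 0, so q_G(q_A) = (282 - (1/2)q_A).
Apex substitutes q_G(q_A) into its own profit: π_A = q_A(303 - (1/2)q_A - (282 - (1/2)q_A)/2) - 21q_A = (162 - (1/4)q_A)q_A - 21q_A.
Maximising: ∂π_A/∂q_A = 141 - (1/2)q_A = 0, giving q_A = 282.
Then q_G = (282 - (1/2)·282) = 141.
Price P = 303 - (1/2)·423 = 183/2.
Apex's profit: (183/2 - 21)·282 = 19881.

19881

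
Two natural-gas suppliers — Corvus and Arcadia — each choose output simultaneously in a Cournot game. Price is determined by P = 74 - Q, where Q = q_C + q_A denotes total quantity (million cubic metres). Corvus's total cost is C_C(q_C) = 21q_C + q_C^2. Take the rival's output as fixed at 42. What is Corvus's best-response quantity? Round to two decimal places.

With the rival's output fixed at 42, Corvus's profit is π_C = (74 - 42 - q_C)q_C - (21q_C + q_C²) = (32 - q_C)q_C - (21q_C + q_C²).
∂π_C/∂q_C = 11 - 4q_C = 0, so q_C = 11/4.

2.75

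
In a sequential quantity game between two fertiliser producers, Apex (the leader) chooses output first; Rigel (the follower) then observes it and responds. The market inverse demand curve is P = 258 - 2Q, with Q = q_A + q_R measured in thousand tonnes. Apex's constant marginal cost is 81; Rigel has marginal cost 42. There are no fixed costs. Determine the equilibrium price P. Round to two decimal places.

Solve by backward induction. Given q_A, the follower Rigel maximises π_R = (258 - 2q_A - 2q_R)q_R - 42q_R.
∂π_R/∂q_R = 216 - 2q_A - 4q_R = 0 gives the reaction function q_R = (216 - 2q_A)/4.
The leader anticipates this reaction. Substituting into P = 258 - 2Q gives P = 150 - q_A, so π_A = (150 - q_A)q_A - 81q_A.
Leader FOC: 69 - 2q_A = 0, so q_A = 69/2.
Then q_R = (216 - 2·(69/2))/4 = 147/4.
Total output Q = 285/4, so price P = 258 - 2·(285/4) = 231/2.

115.50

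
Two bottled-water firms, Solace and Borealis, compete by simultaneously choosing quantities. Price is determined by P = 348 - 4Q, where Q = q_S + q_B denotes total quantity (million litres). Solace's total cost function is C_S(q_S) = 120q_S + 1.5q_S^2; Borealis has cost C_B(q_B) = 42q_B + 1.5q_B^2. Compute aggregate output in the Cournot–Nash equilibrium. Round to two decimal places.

Solace's profit: π_S = (348 - 4Q)q_S - (120q_S + (3/2)q_S²). Setting ∂π_S/∂q_S = 0: 228 - 11q_S - 4(q_B) = 0.
Borealis's first-order condition: 306 - 11q_B - 4(q_S) = 0.
So q_S = (228 - 4q_B)/11 and q_B = (306 - 4q_S)/11.
Solving the pair: q_S = 428/35, q_B = 818/35.
Total output Q = 428/35 + 818/35 = 178/5.

35.60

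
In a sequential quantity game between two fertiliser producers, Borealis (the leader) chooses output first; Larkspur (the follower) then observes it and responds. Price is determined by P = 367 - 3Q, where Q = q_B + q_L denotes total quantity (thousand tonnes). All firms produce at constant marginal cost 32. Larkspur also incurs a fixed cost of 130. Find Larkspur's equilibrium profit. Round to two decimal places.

2208.02

The follower Larkspur best-responds to any q_B: π_L = (367 - 3Q)q_L - 32q_L.
∂π_L/∂q_L = 335 - 3q_B - 6q_L = 0 gives the reaction function q_L = (335 - 3q_B)/6.
Borealis substitutes q_L(q_B) into its own profit: π_B = q_B(367 - 3q_B - (335 - 3q_B)/2) - 32q_B = (399/2 - (3/2)q_B)q_B - 32q_B.
Maximising: ∂π_B/∂q_B = 335/2 - 3q_B = 0, giving q_B = 335/6.
Then q_L = (335 - 3·(335/6))/6 = 335/12.
Price P = 367 - 3·(335/4) = 463/4.
Larkspur's profit: (463/4 - 32)·(335/12) - 130 = 2208.0208.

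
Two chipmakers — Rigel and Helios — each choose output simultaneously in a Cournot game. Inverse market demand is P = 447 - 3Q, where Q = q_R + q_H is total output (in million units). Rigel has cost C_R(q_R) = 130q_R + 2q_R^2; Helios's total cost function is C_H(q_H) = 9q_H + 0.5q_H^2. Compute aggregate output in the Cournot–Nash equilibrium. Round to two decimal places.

Rigel's profit: π_R = (447 - 3Q)q_R - (130q_R + 2q_R²). Setting ∂π_R/∂q_R = 0: 317 - 10q_R - 3(q_H) = 0.
Helios's first-order condition: 438 - 7q_H - 3(q_R) = 0.
Best responses: q_R = (317 - 3q_H)/10, q_H = (438 - 3q_R)/7.
Solving the pair: q_R = 905/61, q_H = 56.2131.
Total output Q = 905/61 + 56.2131 = 71.0492.

71.05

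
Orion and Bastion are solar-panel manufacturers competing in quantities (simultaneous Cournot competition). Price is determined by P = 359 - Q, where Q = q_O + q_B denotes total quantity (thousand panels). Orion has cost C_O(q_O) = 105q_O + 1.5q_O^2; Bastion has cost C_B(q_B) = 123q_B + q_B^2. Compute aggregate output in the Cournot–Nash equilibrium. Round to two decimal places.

89.79

Orion's profit: π_O = (359 - Q)q_O - (105q_O + (3/2)q_O²). Setting ∂π_O/∂q_O = 0: 254 - 5q_O - (q_B) = 0.
Bastion's profit: π_B = (359 - Q)q_B - (123q_B + q_B²). Setting ∂π_B/∂q_B = 0: 236 - 4q_B - (q_O) = 0.
So q_O = (254 - q_B)/5 and q_B = (236 - q_O)/4.
Solving the pair: q_O = 780/19, q_B = 926/19.
Total output Q = 780/19 + 926/19 = 1706/19.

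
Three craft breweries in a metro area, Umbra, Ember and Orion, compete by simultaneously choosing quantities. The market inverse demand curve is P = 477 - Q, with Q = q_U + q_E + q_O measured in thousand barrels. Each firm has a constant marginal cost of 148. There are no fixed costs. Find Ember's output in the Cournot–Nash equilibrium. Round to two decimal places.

82.25

A representative firm's profit is π_i = q_i(477 - Q) - 148q_i.
Setting ∂π_i/∂q_i = 0 with rivals' quantities fixed: 329 - 2q_i - Σ_{j≠i} q_j = 0.
By symmetry each firm produces the same amount; substituting Σ_{j≠i} q_j = 2q_i yields q_i = 329/4.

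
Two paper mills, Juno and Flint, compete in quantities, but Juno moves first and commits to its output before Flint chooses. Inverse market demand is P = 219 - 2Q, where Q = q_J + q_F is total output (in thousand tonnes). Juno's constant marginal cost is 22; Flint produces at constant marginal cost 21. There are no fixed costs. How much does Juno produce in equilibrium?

The follower Flint best-responds to any q_J: π_F = (219 - 2Q)q_F - 21q_F.
Setting the follower's marginal profit to zero, 198 - 2q_J - 4q_F = 0, i.e. q_F = (198 - 2q_J)/4.
Juno substitutes q_F(q_J) into its own profit: π_J = q_J(219 - 2q_J - (198 - 2q_J)/2) - 22q_J = (120 - q_J)q_J - 22q_J.
Maximising: ∂π_J/∂q_J = 98 - 2q_J = 0, giving q_J = 49.
Then q_F = (198 - 2·49)/4 = 25.

49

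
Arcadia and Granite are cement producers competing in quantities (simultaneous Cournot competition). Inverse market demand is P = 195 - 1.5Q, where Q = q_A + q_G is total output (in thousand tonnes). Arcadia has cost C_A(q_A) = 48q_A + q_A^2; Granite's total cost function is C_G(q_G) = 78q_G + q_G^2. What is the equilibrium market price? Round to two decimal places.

134.08

Arcadia's profit: π_A = (195 - 1.5Q)q_A - (48q_A + q_A²). Setting ∂π_A/∂q_A = 0: 147 - 5q_A - (3/2)(q_G) = 0.
Granite's first-order condition: 117 - 5q_G - (3/2)(q_A) = 0.
Best responses: q_A = (147 - (3/2)q_G)/5, q_G = (117 - (3/2)q_A)/5.
Solving the pair: q_A = 24.5934, q_G = 1458/91.
Total output Q = 528/13, so price P = 195 - (3/2)·(528/13) = 1743/13.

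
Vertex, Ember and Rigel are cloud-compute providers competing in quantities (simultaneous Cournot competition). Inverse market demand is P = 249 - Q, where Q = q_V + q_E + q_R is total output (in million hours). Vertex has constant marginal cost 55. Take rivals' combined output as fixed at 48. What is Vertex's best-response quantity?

73

With rivals' combined output fixed at 48, Vertex's profit is π_V = (249 - 48 - q_V)q_V - (55q_V) = (201 - q_V)q_V - (55q_V).
∂π_V/∂q_V = 146 - 2q_V = 0, so q_V = 73.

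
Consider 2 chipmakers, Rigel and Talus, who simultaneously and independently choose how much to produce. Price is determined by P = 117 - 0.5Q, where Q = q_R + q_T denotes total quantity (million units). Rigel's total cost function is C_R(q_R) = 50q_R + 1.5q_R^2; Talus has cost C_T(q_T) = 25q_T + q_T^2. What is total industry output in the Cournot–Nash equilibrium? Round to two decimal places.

Rigel's profit: π_R = (117 - 0.5Q)q_R - (50q_R + (3/2)q_R²). Setting ∂π_R/∂q_R = 0: 67 - 4q_R - (1/2)(q_T) = 0.
Talus's first-order condition: 92 - 3q_T - (1/2)(q_R) = 0.
So q_R = (67 - (1/2)q_T)/4 and q_T = (92 - (1/2)q_R)/3.
Solving the pair: q_R = 620/47, q_T = 1338/47.
Total output Q = 620/47 + 1338/47 = 1958/47.

41.66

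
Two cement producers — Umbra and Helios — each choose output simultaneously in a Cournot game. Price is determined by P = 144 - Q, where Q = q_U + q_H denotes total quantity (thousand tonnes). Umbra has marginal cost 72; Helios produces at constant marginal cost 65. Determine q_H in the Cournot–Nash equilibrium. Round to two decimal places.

Umbra's profit: π_U = (144 - Q)q_U - (72q_U). Setting ∂π_U/∂q_U = 0: 72 - 2q_U - (q_H) = 0.
Helios's profit: π_H = (144 - Q)q_H - (65q_H). Setting ∂π_H/∂q_H = 0: 79 - 2q_H - (q_U) = 0.
Best responses: q_U = (72 - q_H)/2, q_H = (79 - q_U)/2.
Solving the pair: q_U = 65/3, q_H = 86/3.

28.67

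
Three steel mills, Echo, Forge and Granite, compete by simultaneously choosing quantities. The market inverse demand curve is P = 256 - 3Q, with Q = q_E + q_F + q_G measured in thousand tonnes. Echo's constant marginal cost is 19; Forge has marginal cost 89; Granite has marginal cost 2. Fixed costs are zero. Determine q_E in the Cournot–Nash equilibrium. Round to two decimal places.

Echo's profit: π_E = (256 - 3Q)q_E - (19q_E). Setting ∂π_E/∂q_E = 0: 237 - 6q_E - 3(q_F + q_G) = 0.
Forge's profit: π_F = (256 - 3Q)q_F - (89q_F). Setting ∂π_F/∂q_F = 0: 167 - 6q_F - 3(q_E + q_G) = 0.
Granite's first-order condition: 254 - 6q_G - 3(q_E + q_F) = 0.
Summing all 3 equations gives 658 − 12Q = 0, hence Q = 329/6.
Back-substituting: q_E = (237 − 329/2)/3 = 145/6, q_F = (167 − 329/2)/3 = 5/6, q_G = (254 − 329/2)/3 = 179/6.

24.17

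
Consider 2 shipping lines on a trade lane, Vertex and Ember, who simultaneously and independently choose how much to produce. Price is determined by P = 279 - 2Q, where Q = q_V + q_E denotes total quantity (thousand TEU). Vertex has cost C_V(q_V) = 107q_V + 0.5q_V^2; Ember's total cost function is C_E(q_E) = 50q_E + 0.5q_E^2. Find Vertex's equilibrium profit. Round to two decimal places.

916.12

Vertex's profit: π_V = (279 - 2Q)q_V - (107q_V + (1/2)q_V²). Setting ∂π_V/∂q_V = 0: 172 - 5q_V - 2(q_E) = 0.
Ember's profit: π_E = (279 - 2Q)q_E - (50q_E + (1/2)q_E²). Setting ∂π_E/∂q_E = 0: 229 - 5q_E - 2(q_V) = 0.
Best responses: q_V = (172 - 2q_E)/5, q_E = (229 - 2q_V)/5.
Solving the pair: q_V = 134/7, q_E = 267/7.
Price P = 279 - 2·(401/7) = 1151/7.
Vertex's profit: (1151/7)·(134/7) - 107·(134/7) - (1/2)(134/7)² = 916.1224.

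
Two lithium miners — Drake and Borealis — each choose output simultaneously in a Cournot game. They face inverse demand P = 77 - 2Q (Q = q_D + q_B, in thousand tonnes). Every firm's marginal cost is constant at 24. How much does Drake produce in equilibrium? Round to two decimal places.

Each firm earns π_i = (77 - 2Q)q_i - 24q_i.
First-order condition (treating rivals' output as given): 53 - 4q_i - 2q_j = 0.
By symmetry each firm produces the same amount; substituting q_j = q_i yields q_i = 53/6.

8.83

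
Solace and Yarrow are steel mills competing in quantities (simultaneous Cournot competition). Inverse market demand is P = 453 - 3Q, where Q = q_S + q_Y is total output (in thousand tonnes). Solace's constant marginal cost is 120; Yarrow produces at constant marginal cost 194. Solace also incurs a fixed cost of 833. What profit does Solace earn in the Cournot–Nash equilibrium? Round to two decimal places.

5302.15

Solace's profit: π_S = (453 - 3Q)q_S - (120q_S). Setting ∂π_S/∂q_S = 0: 333 - 6q_S - 3(q_Y) = 0.
Yarrow's profit: π_Y = (453 - 3Q)q_Y - (194q_Y). Setting ∂π_Y/∂q_Y = 0: 259 - 6q_Y - 3(q_S) = 0.
Best responses: q_S = (333 - 3q_Y)/6, q_Y = (259 - 3q_S)/6.
Substituting one into the other gives q_S = 407/9 and q_Y = 185/9.
Price P = 453 - 3·(592/9) = 767/3.
Solace's profit: (767/3 - 120)·(407/9) - 833 = 5302.1481.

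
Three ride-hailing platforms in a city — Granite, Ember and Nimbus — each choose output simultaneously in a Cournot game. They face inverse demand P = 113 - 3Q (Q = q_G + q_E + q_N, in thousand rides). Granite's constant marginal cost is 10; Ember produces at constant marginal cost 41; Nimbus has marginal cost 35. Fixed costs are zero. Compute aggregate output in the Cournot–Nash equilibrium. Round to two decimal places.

Granite's profit: π_G = (113 - 3Q)q_G - (10q_G). Setting ∂π_G/∂q_G = 0: 103 - 6q_G - 3(q_E + q_N) = 0.
Ember's profit: π_E = (113 - 3Q)q_E - (41q_E). Setting ∂π_E/∂q_E = 0: 72 - 6q_E - 3(q_G + q_N) = 0.
Nimbus's first-order condition: 78 - 6q_N - 3(q_G + q_E) = 0.
Adding the 3 conditions: 253 − 6Q − 6Q = 0, i.e. Q = 253/12.
Back-substituting: q_G = (103 − 253/4)/3 = 53/4, q_E = (72 − 253/4)/3 = 35/12, q_N = (78 − 253/4)/3 = 59/12.
Total output Q = 53/4 + 35/12 + 59/12 = 253/12.

21.08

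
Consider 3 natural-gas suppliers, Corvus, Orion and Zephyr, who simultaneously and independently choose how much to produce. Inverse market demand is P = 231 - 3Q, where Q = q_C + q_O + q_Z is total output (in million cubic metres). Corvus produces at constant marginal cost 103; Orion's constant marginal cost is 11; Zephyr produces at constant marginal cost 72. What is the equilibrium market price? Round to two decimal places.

104.25

Corvus's profit: π_C = (231 - 3Q)q_C - (103q_C). Setting ∂π_C/∂q_C = 0: 128 - 6q_C - 3(q_O + q_Z) = 0.
Orion's profit: π_O = (231 - 3Q)q_O - (11q_O). Setting ∂π_O/∂q_O = 0: 220 - 6q_O - 3(q_C + q_Z) = 0.
Zephyr's first-order condition: 159 - 6q_Z - 3(q_C + q_O) = 0.
Adding the 3 first-order conditions: 507 − 12Q = 0, so Q = 169/4.
Back-substituting: q_C = (128 − 507/4)/3 = 5/12, q_O = (220 − 507/4)/3 = 373/12, q_Z = (159 − 507/4)/3 = 43/4.
Total output Q = 169/4, so price P = 231 - 3·(169/4) = 417/4.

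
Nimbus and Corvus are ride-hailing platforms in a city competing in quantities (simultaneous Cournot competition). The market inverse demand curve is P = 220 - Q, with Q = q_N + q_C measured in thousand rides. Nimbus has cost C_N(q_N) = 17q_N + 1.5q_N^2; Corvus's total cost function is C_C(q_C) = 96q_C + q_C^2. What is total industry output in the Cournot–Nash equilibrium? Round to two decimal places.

58.16

Nimbus's profit: π_N = (220 - Q)q_N - (17q_N + (3/2)q_N²). Setting ∂π_N/∂q_N = 0: 203 - 5q_N - (q_C) = 0.
Corvus's profit: π_C = (220 - Q)q_C - (96q_C + q_C²). Setting ∂π_C/∂q_C = 0: 124 - 4q_C - (q_N) = 0.
Best responses: q_N = (203 - q_C)/5, q_C = (124 - q_N)/4.
Solving the pair: q_N = 688/19, q_C = 417/19.
Total output Q = 688/19 + 417/19 = 1105/19.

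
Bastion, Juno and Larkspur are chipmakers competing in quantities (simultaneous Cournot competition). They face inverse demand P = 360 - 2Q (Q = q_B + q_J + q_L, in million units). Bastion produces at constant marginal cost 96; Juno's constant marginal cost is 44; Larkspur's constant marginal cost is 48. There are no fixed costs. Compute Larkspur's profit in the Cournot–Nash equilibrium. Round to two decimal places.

3960.50

Bastion's profit: π_B = (360 - 2Q)q_B - (96q_B). Setting ∂π_B/∂q_B = 0: 264 - 4q_B - 2(q_J + q_L) = 0.
Juno's profit: π_J = (360 - 2Q)q_J - (44q_J). Setting ∂π_J/∂q_J = 0: 316 - 4q_J - 2(q_B + q_L) = 0.
Larkspur's profit: π_L = (360 - 2Q)q_L - (48q_L). Setting ∂π_L/∂q_L = 0: 312 - 4q_L - 2(q_B + q_J) = 0.
Summing all 3 equations gives 892 − 8Q = 0, hence Q = 223/2.
Back-substituting: q_B = (264 − 223)/2 = 41/2, q_J = (316 − 223)/2 = 93/2, q_L = (312 − 223)/2 = 89/2.
Price P = 360 - 2·(223/2) = 137.
Larkspur's profit: (137 - 48)·(89/2) = 3960.5000.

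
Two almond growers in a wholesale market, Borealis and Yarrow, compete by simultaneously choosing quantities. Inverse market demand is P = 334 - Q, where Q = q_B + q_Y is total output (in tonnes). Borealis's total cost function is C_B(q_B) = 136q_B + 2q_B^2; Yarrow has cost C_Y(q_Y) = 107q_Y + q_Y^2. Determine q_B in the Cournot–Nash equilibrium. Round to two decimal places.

Borealis's profit: π_B = (334 - Q)q_B - (136q_B + 2q_B²). Setting ∂π_B/∂q_B = 0: 198 - 6q_B - (q_Y) = 0.
Yarrow's profit: π_Y = (334 - Q)q_Y - (107q_Y + q_Y²). Setting ∂π_Y/∂q_Y = 0: 227 - 4q_Y - (q_B) = 0.
Best responses: q_B = (198 - q_Y)/6, q_Y = (227 - q_B)/4.
Substituting one into the other gives q_B = 565/23 and q_Y = 1164/23.

24.57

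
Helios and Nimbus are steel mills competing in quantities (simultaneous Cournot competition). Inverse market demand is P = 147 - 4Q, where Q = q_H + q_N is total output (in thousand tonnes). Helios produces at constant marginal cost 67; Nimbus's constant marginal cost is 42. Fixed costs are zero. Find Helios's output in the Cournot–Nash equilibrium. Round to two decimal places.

Helios's profit: π_H = (147 - 4Q)q_H - (67q_H). Setting ∂π_H/∂q_H = 0: 80 - 8q_H - 4(q_N) = 0.
Nimbus's profit: π_N = (147 - 4Q)q_N - (42q_N). Setting ∂π_N/∂q_N = 0: 105 - 8q_N - 4(q_H) = 0.
Rearranging gives the reaction functions q_H = (80 - 4q_N)/8 and q_N = (105 - 4q_H)/8.
Substituting one into the other gives q_H = 55/12 and q_N = 65/6.

4.58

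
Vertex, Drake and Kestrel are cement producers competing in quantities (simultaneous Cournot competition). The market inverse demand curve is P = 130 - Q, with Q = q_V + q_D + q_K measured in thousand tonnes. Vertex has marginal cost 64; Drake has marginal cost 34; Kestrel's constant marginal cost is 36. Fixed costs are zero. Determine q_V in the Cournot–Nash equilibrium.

2

Vertex's profit: π_V = (130 - Q)q_V - (64q_V). Setting ∂π_V/∂q_V = 0: 66 - 2q_V - (q_D + q_K) = 0.
Drake's profit: π_D = (130 - Q)q_D - (34q_D). Setting ∂π_D/∂q_D = 0: 96 - 2q_D - (q_V + q_K) = 0.
Kestrel's first-order condition: 94 - 2q_K - (q_V + q_D) = 0.
Summing all 3 equations gives 256 − 4Q = 0, hence Q = 64.
Back-substituting: q_V = (66 − 64) = 2, q_D = (96 − 64) = 32, q_K = (94 − 64) = 30.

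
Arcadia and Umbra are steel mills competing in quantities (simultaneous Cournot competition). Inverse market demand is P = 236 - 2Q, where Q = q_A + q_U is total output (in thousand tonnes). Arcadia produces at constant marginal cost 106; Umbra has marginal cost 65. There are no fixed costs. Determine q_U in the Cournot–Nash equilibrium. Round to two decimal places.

Arcadia's profit: π_A = (236 - 2Q)q_A - (106q_A). Setting ∂π_A/∂q_A = 0: 130 - 4q_A - 2(q_U) = 0.
Umbra's first-order condition: 171 - 4q_U - 2(q_A) = 0.
Rearranging gives the reaction functions q_A = (130 - 2q_U)/4 and q_U = (171 - 2q_A)/4.
Solving the pair: q_A = 89/6, q_U = 106/3.

35.33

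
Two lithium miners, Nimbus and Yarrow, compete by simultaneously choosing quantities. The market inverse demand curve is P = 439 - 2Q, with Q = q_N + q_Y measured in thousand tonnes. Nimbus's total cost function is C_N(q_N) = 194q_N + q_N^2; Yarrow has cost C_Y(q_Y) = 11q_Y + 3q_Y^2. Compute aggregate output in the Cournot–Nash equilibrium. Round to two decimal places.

65.57

Nimbus's profit: π_N = (439 - 2Q)q_N - (194q_N + q_N²). Setting ∂π_N/∂q_N = 0: 245 - 6q_N - 2(q_Y) = 0.
Yarrow's profit: π_Y = (439 - 2Q)q_Y - (11q_Y + 3q_Y²). Setting ∂π_Y/∂q_Y = 0: 428 - 10q_Y - 2(q_N) = 0.
Rearranging gives the reaction functions q_N = (245 - 2q_Y)/6 and q_Y = (428 - 2q_N)/10.
Substituting one into the other gives q_N = 797/28 and q_Y = 1039/28.
Total output Q = 797/28 + 1039/28 = 459/7.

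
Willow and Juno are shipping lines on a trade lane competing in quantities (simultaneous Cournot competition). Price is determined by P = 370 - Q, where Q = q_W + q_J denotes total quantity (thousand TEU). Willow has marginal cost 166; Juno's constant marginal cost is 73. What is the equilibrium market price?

203

Willow's profit: π_W = (370 - Q)q_W - (166q_W). Setting ∂π_W/∂q_W = 0: 204 - 2q_W - (q_J) = 0.
Juno's first-order condition: 297 - 2q_J - (q_W) = 0.
Rearranging gives the reaction functions q_W = (204 - q_J)/2 and q_J = (297 - q_W)/2.
Solving the pair: q_W = 37, q_J = 130.
Total output Q = 167, so price P = 370 - 167 = 203.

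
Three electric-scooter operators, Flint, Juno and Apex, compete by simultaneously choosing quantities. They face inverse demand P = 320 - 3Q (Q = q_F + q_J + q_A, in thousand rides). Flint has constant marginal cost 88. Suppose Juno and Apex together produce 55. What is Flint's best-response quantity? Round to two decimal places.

11.17

With rivals' combined output fixed at 55, Flint's profit is π_F = (320 - 3·55 - 3q_F)q_F - (88q_F) = (155 - 3q_F)q_F - (88q_F).
∂π_F/∂q_F = 67 - 6q_F = 0, so q_F = 67/6.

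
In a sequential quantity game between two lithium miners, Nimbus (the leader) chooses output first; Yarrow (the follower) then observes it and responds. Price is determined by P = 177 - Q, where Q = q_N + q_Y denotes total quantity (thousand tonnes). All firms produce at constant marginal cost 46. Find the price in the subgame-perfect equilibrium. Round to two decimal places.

78.75

The follower Yarrow best-responds to any q_N: π_Y = (177 - Q)q_Y - 46q_Y.
∂π_Y/∂q_Y = 131 - q_N - 2q_Y = 0 gives the reaction function q_Y = (131 - q_N)/2.
The leader anticipates this reaction. Substituting into P = 177 - Q gives P = 223/2 - (1/2)q_N, so π_N = (223/2 - (1/2)q_N)q_N - 46q_N.
Maximising: ∂π_N/∂q_N = 131/2 - q_N = 0, giving q_N = 131/2.
Then q_Y = (131 - 131/2)/2 = 131/4.
Total output Q = 393/4, so price P = 177 - 393/4 = 315/4.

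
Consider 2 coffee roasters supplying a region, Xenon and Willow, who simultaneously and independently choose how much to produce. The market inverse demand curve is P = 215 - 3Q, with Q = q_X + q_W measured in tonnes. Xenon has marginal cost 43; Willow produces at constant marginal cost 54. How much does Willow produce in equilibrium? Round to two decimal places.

16.67

Xenon's profit: π_X = (215 - 3Q)q_X - (43q_X). Setting ∂π_X/∂q_X = 0: 172 - 6q_X - 3(q_W) = 0.
Willow's first-order condition: 161 - 6q_W - 3(q_X) = 0.
Best responses: q_X = (172 - 3q_W)/6, q_W = (161 - 3q_X)/6.
Solving the pair: q_X = 61/3, q_W = 50/3.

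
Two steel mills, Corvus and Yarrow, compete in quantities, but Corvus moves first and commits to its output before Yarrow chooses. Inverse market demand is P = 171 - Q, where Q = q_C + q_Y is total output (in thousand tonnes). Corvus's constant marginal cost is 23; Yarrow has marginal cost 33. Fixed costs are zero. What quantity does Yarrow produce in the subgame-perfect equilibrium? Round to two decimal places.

29.50

Solve by backward induction. Given q_C, the follower Yarrow maximises π_Y = (171 - q_C - q_Y)q_Y - 33q_Y.
Setting the follower's marginal profit to zero, 138 - q_C - 2q_Y = 0, i.e. q_Y = (138 - q_C)/2.
Corvus substitutes q_Y(q_C) into its own profit: π_C = q_C(171 - q_C - (138 - q_C)/2) - 23q_C = (102 - (1/2)q_C)q_C - 23q_C.
Maximising: ∂π_C/∂q_C = 79 - q_C = 0, giving q_C = 79.
Then q_Y = (138 - 79)/2 = 59/2.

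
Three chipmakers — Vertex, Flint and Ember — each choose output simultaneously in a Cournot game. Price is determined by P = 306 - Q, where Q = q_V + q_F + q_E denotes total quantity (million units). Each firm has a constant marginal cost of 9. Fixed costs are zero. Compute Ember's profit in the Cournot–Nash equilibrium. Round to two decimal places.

5513.06

Each firm earns π_i = (306 - Q)q_i - 9q_i.
Setting ∂π_i/∂q_i = 0 with rivals' quantities fixed: 297 - 2q_i - Σ_{j≠i} q_j = 0.
With identical firms every q_j equals q_i, so Σ_{j≠i} q_j = 2q_i and 297 = 4q_i, giving q_i = 297/4.
Price P = 306 - 891/4 = 333/4.
Ember's profit: (333/4 - 9)·(297/4) = 5513.0625.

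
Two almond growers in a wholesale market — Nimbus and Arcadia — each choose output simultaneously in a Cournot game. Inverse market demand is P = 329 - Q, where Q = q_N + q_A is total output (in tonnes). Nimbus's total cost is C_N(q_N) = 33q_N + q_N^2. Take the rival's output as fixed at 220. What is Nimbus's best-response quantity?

With the rival's output fixed at 220, Nimbus's profit is π_N = (329 - 220 - q_N)q_N - (33q_N + q_N²) = (109 - q_N)q_N - (33q_N + q_N²).
∂π_N/∂q_N = 76 - 4q_N = 0, so q_N = 19.

19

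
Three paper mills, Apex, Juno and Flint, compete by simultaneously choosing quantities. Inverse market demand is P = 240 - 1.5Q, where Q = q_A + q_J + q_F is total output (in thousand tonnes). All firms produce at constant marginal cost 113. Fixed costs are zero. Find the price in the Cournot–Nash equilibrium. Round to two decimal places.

Each firm earns π_i = (240 - 1.5Q)q_i - 113q_i.
Setting ∂π_i/∂q_i = 0 with rivals' quantities fixed: 127 - 3q_i - (3/2)·Σ_{j≠i} q_j = 0.
With identical firms every q_j equals q_i, so Σ_{j≠i} q_j = 2q_i and 127 = 6q_i, giving q_i = 127/6.
Total output Q = 127/2, so price P = 240 - (3/2)·(127/2) = 579/4.

144.75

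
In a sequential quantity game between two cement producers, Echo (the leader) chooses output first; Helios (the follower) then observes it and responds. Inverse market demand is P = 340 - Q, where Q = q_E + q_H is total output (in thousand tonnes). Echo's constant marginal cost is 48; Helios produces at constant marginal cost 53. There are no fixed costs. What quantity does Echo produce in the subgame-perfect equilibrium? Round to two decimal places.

Solve by backward induction. Given q_E, the follower Helios maximises π_H = (340 - q_E - q_H)q_H - 53q_H.
∂π_H/∂q_H = 287 - q_E - 2q_H = 0 gives the reaction function q_H = (287 - q_E)/2.
Echo substitutes q_H(q_E) into its own profit: π_E = q_E(340 - q_E - (287 - q_E)/2) - 48q_E = (393/2 - (1/2)q_E)q_E - 48q_E.
Maximising: ∂π_E/∂q_E = 297/2 - q_E = 0, giving q_E = 297/2.
Then q_H = (287 - 297/2)/2 = 277/4.

148.50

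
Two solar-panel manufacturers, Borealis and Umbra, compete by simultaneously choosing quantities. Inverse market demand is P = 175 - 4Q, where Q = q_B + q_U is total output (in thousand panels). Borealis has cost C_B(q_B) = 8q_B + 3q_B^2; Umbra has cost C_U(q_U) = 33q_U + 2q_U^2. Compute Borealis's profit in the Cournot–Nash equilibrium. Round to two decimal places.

Borealis's profit: π_B = (175 - 4Q)q_B - (8q_B + 3q_B²). Setting ∂π_B/∂q_B = 0: 167 - 14q_B - 4(q_U) = 0.
Umbra's first-order condition: 142 - 12q_U - 4(q_B) = 0.
Best responses: q_B = (167 - 4q_U)/14, q_U = (142 - 4q_B)/12.
Substituting one into the other gives q_B = 359/38 and q_U = 165/19.
Price P = 175 - 4·(689/38) = 1947/19.
Borealis's profit: (1947/19)·(359/38) - 8·(359/38) - 3(359/38)² = 624.7694.

624.77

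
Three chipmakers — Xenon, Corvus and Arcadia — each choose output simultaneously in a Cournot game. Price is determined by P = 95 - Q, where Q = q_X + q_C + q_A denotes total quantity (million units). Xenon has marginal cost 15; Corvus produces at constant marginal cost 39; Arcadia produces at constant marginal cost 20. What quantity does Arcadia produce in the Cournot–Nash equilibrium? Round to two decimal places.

22.25

Xenon's profit: π_X = (95 - Q)q_X - (15q_X). Setting ∂π_X/∂q_X = 0: 80 - 2q_X - (q_C + q_A) = 0.
Corvus's first-order condition: 56 - 2q_C - (q_X + q_A) = 0.
Arcadia's profit: π_A = (95 - Q)q_A - (20q_A). Setting ∂π_A/∂q_A = 0: 75 - 2q_A - (q_X + q_C) = 0.
Adding the 3 first-order conditions: 211 − 4Q = 0, so Q = 211/4.
Back-substituting: q_X = (80 − 211/4) = 109/4, q_C = (56 − 211/4) = 13/4, q_A = (75 − 211/4) = 89/4.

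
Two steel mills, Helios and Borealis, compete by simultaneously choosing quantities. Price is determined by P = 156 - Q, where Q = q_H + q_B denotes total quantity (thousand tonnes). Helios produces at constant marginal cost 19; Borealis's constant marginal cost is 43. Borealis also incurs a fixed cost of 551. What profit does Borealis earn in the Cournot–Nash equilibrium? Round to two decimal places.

Helios's profit: π_H = (156 - Q)q_H - (19q_H). Setting ∂π_H/∂q_H = 0: 137 - 2q_H - (q_B) = 0.
Borealis's first-order condition: 113 - 2q_B - (q_H) = 0.
Best responses: q_H = (137 - q_B)/2, q_B = (113 - q_H)/2.
Substituting one into the other gives q_H = 161/3 and q_B = 89/3.
Price P = 156 - 250/3 = 218/3.
Borealis's profit: (218/3 - 43)·(89/3) - 551 = 329.1111.

329.11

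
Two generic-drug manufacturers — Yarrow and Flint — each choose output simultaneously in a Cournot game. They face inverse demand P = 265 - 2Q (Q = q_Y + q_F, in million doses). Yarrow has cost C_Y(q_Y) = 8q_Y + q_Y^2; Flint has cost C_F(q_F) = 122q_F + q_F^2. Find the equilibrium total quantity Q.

Yarrow's profit: π_Y = (265 - 2Q)q_Y - (8q_Y + q_Y²). Setting ∂π_Y/∂q_Y = 0: 257 - 6q_Y - 2(q_F) = 0.
Flint's profit: π_F = (265 - 2Q)q_F - (122q_F + q_F²). Setting ∂π_F/∂q_F = 0: 143 - 6q_F - 2(q_Y) = 0.
Best responses: q_Y = (257 - 2q_F)/6, q_F = (143 - 2q_Y)/6.
Substituting one into the other gives q_Y = 157/4 and q_F = 43/4.
Total output Q = 157/4 + 43/4 = 50.

50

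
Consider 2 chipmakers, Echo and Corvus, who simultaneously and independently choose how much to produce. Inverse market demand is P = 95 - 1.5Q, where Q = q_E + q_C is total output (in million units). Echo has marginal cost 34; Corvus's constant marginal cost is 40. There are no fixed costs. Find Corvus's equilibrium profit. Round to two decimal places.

Echo's profit: π_E = (95 - 1.5Q)q_E - (34q_E). Setting ∂π_E/∂q_E = 0: 61 - 3q_E - (3/2)(q_C) = 0.
Corvus's first-order condition: 55 - 3q_C - (3/2)(q_E) = 0.
So q_E = (61 - (3/2)q_C)/3 and q_C = (55 - (3/2)q_E)/3.
Solving the pair: q_E = 134/9, q_C = 98/9.
Price P = 95 - (3/2)·(232/9) = 169/3.
Corvus's profit: (169/3 - 40)·(98/9) = 177.8519.

177.85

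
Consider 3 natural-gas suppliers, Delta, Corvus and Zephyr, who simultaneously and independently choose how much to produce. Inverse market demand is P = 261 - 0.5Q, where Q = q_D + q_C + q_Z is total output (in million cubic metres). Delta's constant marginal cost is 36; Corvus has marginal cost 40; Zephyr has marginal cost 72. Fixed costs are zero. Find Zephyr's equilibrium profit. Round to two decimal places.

1830.13

Delta's profit: π_D = (261 - 0.5Q)q_D - (36q_D). Setting ∂π_D/∂q_D = 0: 225 - q_D - (1/2)(q_C + q_Z) = 0.
Corvus's first-order condition: 221 - q_C - (1/2)(q_D + q_Z) = 0.
Zephyr's profit: π_Z = (261 - 0.5Q)q_Z - (72q_Z). Setting ∂π_Z/∂q_Z = 0: 189 - q_Z - (1/2)(q_D + q_C) = 0.
Summing all 3 equations gives 635 − 2Q = 0, hence Q = 635/2.
Back-substituting: q_D = (225 − 635/4)/(1/2) = 265/2, q_C = (221 − 635/4)/(1/2) = 249/2, q_Z = (189 − 635/4)/(1/2) = 121/2.
Price P = 261 - (1/2)·(635/2) = 409/4.
Zephyr's profit: (409/4 - 72)·(121/2) = 1830.1250.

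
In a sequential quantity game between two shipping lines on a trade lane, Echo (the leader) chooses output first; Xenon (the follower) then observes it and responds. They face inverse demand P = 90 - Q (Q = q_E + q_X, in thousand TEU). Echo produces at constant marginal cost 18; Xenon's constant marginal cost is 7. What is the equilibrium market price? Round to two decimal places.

The follower Xenon best-responds to any q_E: π_X = (90 - Q)q_X - 7q_X.
Setting the follower's marginal profit to zero, 83 - q_E - 2q_X = 0, i.e. q_X = (83 - q_E)/2.
Echo substitutes q_X(q_E) into its own profit: π_E = q_E(90 - q_E - (83 - q_E)/2) - 18q_E = (97/2 - (1/2)q_E)q_E - 18q_E.
The leader's first-order condition 61/2 - q_E = 0 yields q_E = 61/2.
Then q_X = (83 - 61/2)/2 = 105/4.
Total output Q = 227/4, so price P = 90 - 227/4 = 133/4.

33.25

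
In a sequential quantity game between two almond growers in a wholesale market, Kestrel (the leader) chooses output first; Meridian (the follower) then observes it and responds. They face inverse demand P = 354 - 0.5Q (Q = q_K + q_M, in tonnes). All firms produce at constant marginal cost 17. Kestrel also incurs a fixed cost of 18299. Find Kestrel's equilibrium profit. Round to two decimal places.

10093.25

The follower Meridian best-responds to any q_K: π_M = (354 - 0.5Q)q_M - 17q_M.
Setting the follower's marginal profit to zero, 337 - (1/2)q_K - q_M = 0, i.e. q_M = (337 - (1/2)q_K).
Kestrel substitutes q_M(q_K) into its own profit: π_K = q_K(354 - (1/2)q_K - (337 - (1/2)q_K)/2) - 17q_K = (371/2 - (1/4)q_K)q_K - 17q_K.
The leader's first-order condition 337/2 - (1/2)q_K = 0 yields q_K = 337.
Then q_M = (337 - (1/2)·337) = 337/2.
Price P = 354 - (1/2)·(1011/2) = 405/4.
Kestrel's profit: (405/4 - 17)·337 - 18299 = 10093.2500.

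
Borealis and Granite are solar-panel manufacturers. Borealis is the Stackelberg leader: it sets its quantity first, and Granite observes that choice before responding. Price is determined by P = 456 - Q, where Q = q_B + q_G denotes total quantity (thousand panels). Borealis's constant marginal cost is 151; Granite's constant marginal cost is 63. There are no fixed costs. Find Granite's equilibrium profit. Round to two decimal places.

20235.06

The follower Granite best-responds to any q_B: π_G = (456 - Q)q_G - 63q_G.
Setting the follower's marginal profit to zero, 393 - q_B - 2q_G = 0, i.e. q_G = (393 - q_B)/2.
The leader anticipates this reaction. Substituting into P = 456 - Q gives P = 519/2 - (1/2)q_B, so π_B = (519/2 - (1/2)q_B)q_B - 151q_B.
The leader's first-order condition 217/2 - q_B = 0 yields q_B = 217/2.
Then q_G = (393 - 217/2)/2 = 569/4.
Price P = 456 - 1003/4 = 821/4.
Granite's profit: (821/4 - 63)·(569/4) = 20235.0625.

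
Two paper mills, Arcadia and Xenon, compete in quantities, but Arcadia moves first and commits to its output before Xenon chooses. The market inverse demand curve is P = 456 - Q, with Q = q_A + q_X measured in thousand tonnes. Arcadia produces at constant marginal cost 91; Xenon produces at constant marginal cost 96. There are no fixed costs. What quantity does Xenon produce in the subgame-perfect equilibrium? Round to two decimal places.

87.50

Solve by backward induction. Given q_A, the follower Xenon maximises π_X = (456 - q_A - q_X)q_X - 96q_X.
Follower FOC: 360 - q_A - 2q_X = 0, so q_X(q_A) = (360 - q_A)/2.
Arcadia substitutes q_X(q_A) into its own profit: π_A = q_A(456 - q_A - (360 - q_A)/2) - 91q_A = (276 - (1/2)q_A)q_A - 91q_A.
The leader's first-order condition 185 - q_A = 0 yields q_A = 185.
Then q_X = (360 - 185)/2 = 175/2.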